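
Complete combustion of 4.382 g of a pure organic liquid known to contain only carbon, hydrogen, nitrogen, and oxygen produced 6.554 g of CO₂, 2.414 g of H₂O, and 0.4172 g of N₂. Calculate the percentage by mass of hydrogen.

6.16%

mol C = 6.554 g CO₂ ÷ 44.009 g/mol = 0.14892 mol
mol H = 2 × 2.414 g H₂O ÷ 18.015 g/mol = 0.26800 mol
mol N = 2 × 0.4172 g N₂ ÷ 28.014 g/mol = 0.029785 mol
mass O = 4.382 − (1.7887 + 0.27014 + 0.41720) = 1.9059 g → mol O = 1.9059 ÷ 15.999 = 0.11913 mol
mass % H = 0.27014 g ÷ 4.382 g × 100%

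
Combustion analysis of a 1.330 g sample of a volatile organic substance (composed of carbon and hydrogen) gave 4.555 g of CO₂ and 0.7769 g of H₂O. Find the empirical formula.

C6H5

mol C = 4.555 g CO₂ ÷ 44.009 g/mol = 0.10350 mol
mol H = 2 × 0.7769 g H₂O ÷ 18.015 g/mol = 0.086250 mol
Divide by the smallest (0.086250 mol): C 1.200, H 1.000
Multiplying each by 5 gives whole numbers: C 6.00, H 5.00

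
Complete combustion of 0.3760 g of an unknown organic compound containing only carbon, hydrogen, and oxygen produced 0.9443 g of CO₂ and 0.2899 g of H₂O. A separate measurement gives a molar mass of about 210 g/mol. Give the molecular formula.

C12H18O3

mol C = 0.9443 g CO₂ ÷ 44.009 g/mol = 0.021457 mol
mol H = 2 × 0.2899 g H₂O ÷ 18.015 g/mol = 0.032184 mol
mass O = 0.3760 − (0.25772 + 0.032442) = 0.085839 g → mol O = 0.085839 ÷ 15.999 = 0.0053652 mol
Divide by the smallest (0.0053652 mol): C 3.999, H 5.999, O 1.000
Empirical formula: C4H6O
Empirical-formula mass = 70.09 g/mol; 210 ÷ 70.09 ≈ 3, so the molecular formula is C12H18O3.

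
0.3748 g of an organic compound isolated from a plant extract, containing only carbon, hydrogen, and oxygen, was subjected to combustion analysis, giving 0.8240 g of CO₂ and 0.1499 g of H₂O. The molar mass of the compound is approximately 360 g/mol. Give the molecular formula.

mol C = 0.8240 g CO₂ ÷ 44.009 g/mol = 0.018723 mol
mol H = 2 × 0.1499 g H₂O ÷ 18.015 g/mol = 0.016642 mol
mass O = 0.3748 − (0.22489 + 0.016775) = 0.13314 g → mol O = 0.13314 ÷ 15.999 = 0.0083216 mol
Divide by the smallest (0.0083216 mol): C 2.250, H 2.000, O 1.000
Multiplying each by 4 gives whole numbers: C 9.00, H 8.00, O 4.00
Empirical formula: C9H8O4
Empirical-formula mass = 180.16 g/mol; 360 ÷ 180.16 ≈ 2, so the molecular formula is C18H16O8.

C18H16O8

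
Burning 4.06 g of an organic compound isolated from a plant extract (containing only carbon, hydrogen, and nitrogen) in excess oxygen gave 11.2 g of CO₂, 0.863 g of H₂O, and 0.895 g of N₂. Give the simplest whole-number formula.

mol C = 11.2 g CO₂ ÷ 44.009 g/mol = 0.2545 mol
mol H = 2 × 0.863 g H₂O ÷ 18.015 g/mol = 0.09581 mol
mol N = 2 × 0.895 g N₂ ÷ 28.014 g/mol = 0.06390 mol
Divide by the smallest (0.06390 mol): C 3.983, H 1.499, N 1.000
Multiplying each by 2 gives whole numbers: C 7.97, H 3.00, N 2.00

C8H3N2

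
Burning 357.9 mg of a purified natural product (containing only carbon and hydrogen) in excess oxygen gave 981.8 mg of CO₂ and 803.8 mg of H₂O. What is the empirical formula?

CH4

mol C = 0.9818 g CO₂ ÷ 44.009 g/mol = 0.022309 mol
mol H = 2 × 0.8038 g H₂O ÷ 18.015 g/mol = 0.089237 mol
Divide by the smallest (0.022309 mol): C 1.000, H 4.000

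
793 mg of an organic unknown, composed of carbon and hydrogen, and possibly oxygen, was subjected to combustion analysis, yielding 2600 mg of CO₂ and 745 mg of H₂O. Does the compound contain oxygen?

no

mol C = 2.60 g CO₂ ÷ 44.009 g/mol = 0.05908 mol
mol H = 2 × 0.745 g H₂O ÷ 18.015 g/mol = 0.08271 mol
C and H together account for 0.7930 g — essentially the entire 0.793 g sample — so the compound contains no oxygen.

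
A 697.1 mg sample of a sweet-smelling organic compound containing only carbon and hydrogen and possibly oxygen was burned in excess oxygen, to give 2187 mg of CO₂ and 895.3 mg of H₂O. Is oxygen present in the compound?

mol C = 2.187 g CO₂ ÷ 44.009 g/mol = 0.049694 mol
mol H = 2 × 0.8953 g H₂O ÷ 18.015 g/mol = 0.099395 mol
C and H together account for 0.69707 g — essentially the entire 0.6971 g sample — so the compound contains no oxygen.

no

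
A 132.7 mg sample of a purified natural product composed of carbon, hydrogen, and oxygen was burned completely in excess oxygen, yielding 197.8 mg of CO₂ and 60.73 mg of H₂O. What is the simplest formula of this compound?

C2H3O2

mol C = 0.1978 g CO₂ ÷ 44.009 g/mol = 0.0044945 mol
mol H = 2 × 0.06073 g H₂O ÷ 18.015 g/mol = 0.0067422 mol
mass O = 0.1327 − (0.053984 + 0.0067961) = 0.071920 g → mol O = 0.071920 ÷ 15.999 = 0.0044953 mol
Divide by the smallest (0.0044945 mol): C 1.000, H 1.500, O 1.000
Multiplying each by 2 gives whole numbers: C 2.00, H 3.00, O 2.00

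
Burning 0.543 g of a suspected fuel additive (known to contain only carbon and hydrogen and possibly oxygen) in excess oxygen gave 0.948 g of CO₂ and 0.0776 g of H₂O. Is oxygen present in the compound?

yes

mol C = 0.948 g CO₂ ÷ 44.009 g/mol = 0.02154 mol
mol H = 2 × 0.0776 g H₂O ÷ 18.015 g/mol = 0.008615 mol
C and H account for only 0.2674 g of the 0.543 g sample; the remaining 0.2756 g must be oxygen.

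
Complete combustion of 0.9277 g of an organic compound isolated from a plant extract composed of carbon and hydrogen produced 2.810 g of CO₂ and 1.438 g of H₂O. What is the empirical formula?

mol C = 2.810 g CO₂ ÷ 44.009 g/mol = 0.063851 mol
mol H = 2 × 1.438 g H₂O ÷ 18.015 g/mol = 0.15964 mol
Divide by the smallest (0.063851 mol): C 1.000, H 2.500
Multiplying each by 2 gives whole numbers: C 2.00, H 5.00

C2H5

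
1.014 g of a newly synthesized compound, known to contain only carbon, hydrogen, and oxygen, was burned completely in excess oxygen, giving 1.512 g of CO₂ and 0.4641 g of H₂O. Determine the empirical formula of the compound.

C2H3O2

mol C = 1.512 g CO₂ ÷ 44.009 g/mol = 0.034357 mol
mol H = 2 × 0.4641 g H₂O ÷ 18.015 g/mol = 0.051524 mol
mass O = 1.014 − (0.41266 + 0.051936) = 0.54941 g → mol O = 0.54941 ÷ 15.999 = 0.034340 mol
Divide by the smallest (0.034340 mol): C 1.000, H 1.500, O 1.000
Multiplying each by 2 gives whole numbers: C 2.00, H 3.00, O 2.00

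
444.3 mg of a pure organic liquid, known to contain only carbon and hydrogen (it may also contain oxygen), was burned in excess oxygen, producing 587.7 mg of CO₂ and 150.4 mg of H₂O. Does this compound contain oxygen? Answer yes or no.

mol C = 0.5877 g CO₂ ÷ 44.009 g/mol = 0.013354 mol
mol H = 2 × 0.1504 g H₂O ÷ 18.015 g/mol = 0.016697 mol
C and H account for only 0.17723 g of the 0.4443 g sample; the remaining 0.26707 g must be oxygen.

yes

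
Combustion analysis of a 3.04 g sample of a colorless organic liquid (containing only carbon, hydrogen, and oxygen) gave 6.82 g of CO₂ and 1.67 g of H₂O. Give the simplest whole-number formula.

C5H6O2

mol C = 6.82 g CO₂ ÷ 44.009 g/mol = 0.1550 mol
mol H = 2 × 1.67 g H₂O ÷ 18.015 g/mol = 0.1854 mol
mass O = 3.04 − (1.861 + 0.1869) = 0.9918 g → mol O = 0.9918 ÷ 15.999 = 0.06199 mol
Divide by the smallest (0.06199 mol): C 2.500, H 2.991, O 1.000
Multiplying each by 2 gives whole numbers: C 5.00, H 5.98, O 2.00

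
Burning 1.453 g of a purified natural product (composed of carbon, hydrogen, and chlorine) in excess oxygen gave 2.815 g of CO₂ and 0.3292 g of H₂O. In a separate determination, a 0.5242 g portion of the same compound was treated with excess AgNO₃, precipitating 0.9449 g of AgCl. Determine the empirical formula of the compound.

C7H4Cl2

mol C = 2.815 g CO₂ ÷ 44.009 g/mol = 0.063964 mol
mol H = 2 × 0.3292 g H₂O ÷ 18.015 g/mol = 0.036547 mol
From the AgCl data: mol Cl per gram of compound = (0.9449 ÷ 143.318) ÷ 0.5242 = 0.012577 mol/g, so in the 1.453 g combustion sample mol Cl = 0.018275 mol
Divide by the smallest (0.018275 mol): C 3.500, H 2.000, Cl 1.000
Multiplying each by 2 gives whole numbers: C 7.00, H 4.00, Cl 2.00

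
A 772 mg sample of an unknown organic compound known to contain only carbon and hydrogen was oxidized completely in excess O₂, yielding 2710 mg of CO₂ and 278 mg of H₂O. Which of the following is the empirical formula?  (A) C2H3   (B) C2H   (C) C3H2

(B) C2H

mol C = 2.71 g CO₂ ÷ 44.009 g/mol = 0.06158 mol
mol H = 2 × 0.278 g H₂O ÷ 18.015 g/mol = 0.03086 mol
Divide by the smallest (0.03086 mol): C 1.995, H 1.000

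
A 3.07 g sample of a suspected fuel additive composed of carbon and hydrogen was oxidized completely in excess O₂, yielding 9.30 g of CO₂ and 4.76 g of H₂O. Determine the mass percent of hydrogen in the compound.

17.4%

mol C = 9.30 g CO₂ ÷ 44.009 g/mol = 0.2113 mol
mol H = 2 × 4.76 g H₂O ÷ 18.015 g/mol = 0.5284 mol
mass % H = 0.5327 g ÷ 3.07 g × 100%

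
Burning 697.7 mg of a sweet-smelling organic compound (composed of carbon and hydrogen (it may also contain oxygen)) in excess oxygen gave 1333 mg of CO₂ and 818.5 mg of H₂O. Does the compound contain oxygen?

yes

mol C = 1.333 g CO₂ ÷ 44.009 g/mol = 0.030289 mol
mol H = 2 × 0.8185 g H₂O ÷ 18.015 g/mol = 0.090869 mol
C and H account for only 0.45540 g of the 0.6977 g sample; the remaining 0.24230 g must be oxygen.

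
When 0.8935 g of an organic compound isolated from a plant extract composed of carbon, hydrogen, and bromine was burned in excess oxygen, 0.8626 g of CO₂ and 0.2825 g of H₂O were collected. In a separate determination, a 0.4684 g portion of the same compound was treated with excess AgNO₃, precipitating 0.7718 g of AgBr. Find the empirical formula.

mol C = 0.8626 g CO₂ ÷ 44.009 g/mol = 0.019601 mol
mol H = 2 × 0.2825 g H₂O ÷ 18.015 g/mol = 0.031363 mol
From the AgBr data: mol Br per gram of compound = (0.7718 ÷ 187.772) ÷ 0.4684 = 0.0087752 mol/g, so in the 0.8935 g combustion sample mol Br = 0.0078406 mol
Divide by the smallest (0.0078406 mol): C 2.500, H 4.000, Br 1.000
Multiplying each by 2 gives whole numbers: C 5.00, H 8.00, Br 2.00

C5H8Br2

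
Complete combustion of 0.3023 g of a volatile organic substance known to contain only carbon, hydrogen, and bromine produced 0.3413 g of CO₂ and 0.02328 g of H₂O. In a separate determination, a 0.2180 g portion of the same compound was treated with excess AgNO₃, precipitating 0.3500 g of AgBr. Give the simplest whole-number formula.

C3HBr

mol C = 0.3413 g CO₂ ÷ 44.009 g/mol = 0.0077552 mol
mol H = 2 × 0.02328 g H₂O ÷ 18.015 g/mol = 0.0025845 mol
From the AgBr data: mol Br per gram of compound = (0.3500 ÷ 187.772) ÷ 0.2180 = 0.0085503 mol/g, so in the 0.3023 g combustion sample mol Br = 0.0025848 mol
Divide by the smallest (0.0025845 mol): C 3.001, H 1.000, Br 1.000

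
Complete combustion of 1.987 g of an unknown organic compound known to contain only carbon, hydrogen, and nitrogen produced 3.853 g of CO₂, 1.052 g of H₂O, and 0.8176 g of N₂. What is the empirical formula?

C3H4N2

mol C = 3.853 g CO₂ ÷ 44.009 g/mol = 0.087550 mol
mol H = 2 × 1.052 g H₂O ÷ 18.015 g/mol = 0.11679 mol
mol N = 2 × 0.8176 g N₂ ÷ 28.014 g/mol = 0.058371 mol
Divide by the smallest (0.058371 mol): C 1.500, H 2.001, N 1.000
Multiplying each by 2 gives whole numbers: C 3.00, H 4.00, N 2.00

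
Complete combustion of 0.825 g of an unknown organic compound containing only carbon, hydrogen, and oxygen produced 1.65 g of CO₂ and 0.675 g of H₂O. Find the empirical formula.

mol C = 1.65 g CO₂ ÷ 44.009 g/mol = 0.03749 mol
mol H = 2 × 0.675 g H₂O ÷ 18.015 g/mol = 0.07494 mol
mass O = 0.825 − (0.4503 + 0.07554) = 0.2991 g → mol O = 0.2991 ÷ 15.999 = 0.01870 mol
Divide by the smallest (0.01870 mol): C 2.005, H 4.008, O 1.000

C2H4O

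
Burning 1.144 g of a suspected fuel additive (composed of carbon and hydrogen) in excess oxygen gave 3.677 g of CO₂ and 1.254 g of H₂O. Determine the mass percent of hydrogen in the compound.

mol C = 3.677 g CO₂ ÷ 44.009 g/mol = 0.083551 mol
mol H = 2 × 1.254 g H₂O ÷ 18.015 g/mol = 0.13922 mol
mass % H = 0.14033 g ÷ 1.144 g × 100%

12.27%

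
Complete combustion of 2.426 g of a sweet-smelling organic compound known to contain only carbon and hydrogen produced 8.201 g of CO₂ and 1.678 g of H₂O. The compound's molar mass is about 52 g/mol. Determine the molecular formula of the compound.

C4H4

mol C = 8.201 g CO₂ ÷ 44.009 g/mol = 0.18635 mol
mol H = 2 × 1.678 g H₂O ÷ 18.015 g/mol = 0.18629 mol
Divide by the smallest (0.18629 mol): C 1.000, H 1.000
Empirical formula: CH
Empirical-formula mass = 13.02 g/mol; 52 ÷ 13.02 ≈ 4, so the molecular formula is C4H4.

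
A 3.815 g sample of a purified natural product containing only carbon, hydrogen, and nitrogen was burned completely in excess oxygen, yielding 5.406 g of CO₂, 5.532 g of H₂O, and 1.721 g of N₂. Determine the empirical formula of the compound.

mol C = 5.406 g CO₂ ÷ 44.009 g/mol = 0.12284 mol
mol H = 2 × 5.532 g H₂O ÷ 18.015 g/mol = 0.61415 mol
mol N = 2 × 1.721 g N₂ ÷ 28.014 g/mol = 0.12287 mol
Divide by the smallest (0.12284 mol): C 1.000, H 5.000, N 1.000

CH5N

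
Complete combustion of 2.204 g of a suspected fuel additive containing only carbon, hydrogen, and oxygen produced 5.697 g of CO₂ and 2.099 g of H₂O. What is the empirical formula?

mol C = 5.697 g CO₂ ÷ 44.009 g/mol = 0.12945 mol
mol H = 2 × 2.099 g H₂O ÷ 18.015 g/mol = 0.23303 mol
mass O = 2.204 − (1.5548 + 0.23489) = 0.41427 g → mol O = 0.41427 ÷ 15.999 = 0.025894 mol
Divide by the smallest (0.025894 mol): C 4.999, H 8.999, O 1.000

C5H9O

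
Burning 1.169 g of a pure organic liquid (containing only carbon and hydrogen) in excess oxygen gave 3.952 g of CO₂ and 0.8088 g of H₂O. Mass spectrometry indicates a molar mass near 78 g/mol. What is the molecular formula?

C6H6

mol C = 3.952 g CO₂ ÷ 44.009 g/mol = 0.089800 mol
mol H = 2 × 0.8088 g H₂O ÷ 18.015 g/mol = 0.089792 mol
Divide by the smallest (0.089792 mol): C 1.000, H 1.000
Empirical formula: CH
Empirical-formula mass = 13.02 g/mol; 78 ÷ 13.02 ≈ 6, so the molecular formula is C6H6.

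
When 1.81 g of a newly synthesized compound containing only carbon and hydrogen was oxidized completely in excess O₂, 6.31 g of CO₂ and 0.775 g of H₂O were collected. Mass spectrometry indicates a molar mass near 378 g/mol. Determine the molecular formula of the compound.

mol C = 6.31 g CO₂ ÷ 44.009 g/mol = 0.1434 mol
mol H = 2 × 0.775 g H₂O ÷ 18.015 g/mol = 0.08604 mol
Divide by the smallest (0.08604 mol): C 1.666, H 1.000
Multiplying each by 3 gives whole numbers: C 5.00, H 3.00
Empirical formula: C5H3
Empirical-formula mass = 63.08 g/mol; 378 ÷ 63.08 ≈ 6, so the molecular formula is C30H18.

C30H18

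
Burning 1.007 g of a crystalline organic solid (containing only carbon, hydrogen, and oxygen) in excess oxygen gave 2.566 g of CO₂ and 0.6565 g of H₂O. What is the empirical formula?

mol C = 2.566 g CO₂ ÷ 44.009 g/mol = 0.058306 mol
mol H = 2 × 0.6565 g H₂O ÷ 18.015 g/mol = 0.072884 mol
mass O = 1.007 − (0.70032 + 0.073467) = 0.23322 g → mol O = 0.23322 ÷ 15.999 = 0.014577 mol
Divide by the smallest (0.014577 mol): C 4.000, H 5.000, O 1.000

C4H5O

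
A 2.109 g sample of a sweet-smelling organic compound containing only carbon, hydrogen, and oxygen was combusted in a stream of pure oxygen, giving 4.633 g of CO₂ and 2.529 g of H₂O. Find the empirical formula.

C3H8O

mol C = 4.633 g CO₂ ÷ 44.009 g/mol = 0.10527 mol
mol H = 2 × 2.529 g H₂O ÷ 18.015 g/mol = 0.28077 mol
mass O = 2.109 − (1.2644 + 0.28301) = 0.56154 g → mol O = 0.56154 ÷ 15.999 = 0.035099 mol
Divide by the smallest (0.035099 mol): C 2.999, H 7.999, O 1.000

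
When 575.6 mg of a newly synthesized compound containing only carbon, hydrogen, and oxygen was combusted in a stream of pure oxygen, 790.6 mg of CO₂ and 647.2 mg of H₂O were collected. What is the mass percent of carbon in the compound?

mol C = 0.7906 g CO₂ ÷ 44.009 g/mol = 0.017965 mol
mol H = 2 × 0.6472 g H₂O ÷ 18.015 g/mol = 0.071851 mol
mass O = 0.5756 − (0.21577 + 0.072426) = 0.28740 g → mol O = 0.28740 ÷ 15.999 = 0.017964 mol
mass % C = 0.21577 g ÷ 0.5756 g × 100%

37.49%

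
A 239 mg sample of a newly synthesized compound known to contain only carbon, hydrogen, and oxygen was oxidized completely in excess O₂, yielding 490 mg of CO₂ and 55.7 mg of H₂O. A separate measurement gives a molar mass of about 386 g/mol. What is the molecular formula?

mol C = 0.490 g CO₂ ÷ 44.009 g/mol = 0.01113 mol
mol H = 2 × 0.0557 g H₂O ÷ 18.015 g/mol = 0.006184 mol
mass O = 0.239 − (0.1337 + 0.006233) = 0.09904 g → mol O = 0.09904 ÷ 15.999 = 0.006190 mol
Divide by the smallest (0.006184 mol): C 1.801, H 1.000, O 1.001
Multiplying each by 5 gives whole numbers: C 9.00, H 5.00, O 5.01
Empirical formula: C9H5O5
Empirical-formula mass = 193.13 g/mol; 386 ÷ 193.13 ≈ 2, so the molecular formula is C18H10O10.

C18H10O10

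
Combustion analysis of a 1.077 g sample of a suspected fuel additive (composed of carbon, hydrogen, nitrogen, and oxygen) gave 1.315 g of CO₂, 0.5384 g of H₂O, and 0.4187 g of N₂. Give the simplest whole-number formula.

C2H4N2O

mol C = 1.315 g CO₂ ÷ 44.009 g/mol = 0.029880 mol
mol H = 2 × 0.5384 g H₂O ÷ 18.015 g/mol = 0.059772 mol
mol N = 2 × 0.4187 g N₂ ÷ 28.014 g/mol = 0.029892 mol
mass O = 1.077 − (0.35889 + 0.060251 + 0.41870) = 0.23916 g → mol O = 0.23916 ÷ 15.999 = 0.014948 mol
Divide by the smallest (0.014948 mol): C 1.999, H 3.999, N 2.000, O 1.000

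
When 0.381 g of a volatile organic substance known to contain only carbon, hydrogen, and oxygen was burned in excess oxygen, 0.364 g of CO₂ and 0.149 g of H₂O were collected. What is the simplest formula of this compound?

CH2O2

mol C = 0.364 g CO₂ ÷ 44.009 g/mol = 0.008271 mol
mol H = 2 × 0.149 g H₂O ÷ 18.015 g/mol = 0.01654 mol
mass O = 0.381 − (0.09934 + 0.01667) = 0.2650 g → mol O = 0.2650 ÷ 15.999 = 0.01656 mol
Divide by the smallest (0.008271 mol): C 1.000, H 2.000, O 2.002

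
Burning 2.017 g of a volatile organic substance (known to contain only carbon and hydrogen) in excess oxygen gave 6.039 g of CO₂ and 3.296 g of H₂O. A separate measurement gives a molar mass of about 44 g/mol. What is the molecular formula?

C3H8

mol C = 6.039 g CO₂ ÷ 44.009 g/mol = 0.13722 mol
mol H = 2 × 3.296 g H₂O ÷ 18.015 g/mol = 0.36592 mol
Divide by the smallest (0.13722 mol): C 1.000, H 2.667
Multiplying each by 3 gives whole numbers: C 3.00, H 8.00
Empirical formula: C3H8
Empirical-formula mass = 44.10 g/mol; 44 ÷ 44.10 ≈ 1, so the molecular formula is C3H8.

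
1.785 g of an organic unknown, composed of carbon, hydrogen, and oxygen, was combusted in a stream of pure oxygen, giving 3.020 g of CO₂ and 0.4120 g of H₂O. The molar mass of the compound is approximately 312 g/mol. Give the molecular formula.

mol C = 3.020 g CO₂ ÷ 44.009 g/mol = 0.068622 mol
mol H = 2 × 0.4120 g H₂O ÷ 18.015 g/mol = 0.045740 mol
mass O = 1.785 − (0.82422 + 0.046106) = 0.91467 g → mol O = 0.91467 ÷ 15.999 = 0.057171 mol
Divide by the smallest (0.045740 mol): C 1.500, H 1.000, O 1.250
Multiplying each by 4 gives whole numbers: C 6.00, H 4.00, O 5.00
Empirical formula: C6H4O5
Empirical-formula mass = 156.09 g/mol; 312 ÷ 156.09 ≈ 2, so the molecular formula is C12H8O10.

C12H8O10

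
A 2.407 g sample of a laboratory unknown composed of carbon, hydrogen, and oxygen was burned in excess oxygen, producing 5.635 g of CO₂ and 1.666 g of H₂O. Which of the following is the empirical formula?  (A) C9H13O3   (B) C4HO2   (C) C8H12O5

(A) C9H13O3

mol C = 5.635 g CO₂ ÷ 44.009 g/mol = 0.12804 mol
mol H = 2 × 1.666 g H₂O ÷ 18.015 g/mol = 0.18496 mol
mass O = 2.407 − (1.5379 + 0.18644) = 0.68265 g → mol O = 0.68265 ÷ 15.999 = 0.042668 mol
Divide by the smallest (0.042668 mol): C 3.001, H 4.335, O 1.000
Multiplying each by 3 gives whole numbers: C 9.00, H 13.00, O 3.00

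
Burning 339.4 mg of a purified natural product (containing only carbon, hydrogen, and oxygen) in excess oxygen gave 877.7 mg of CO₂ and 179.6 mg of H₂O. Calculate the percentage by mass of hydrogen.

5.92%

mol C = 0.8777 g CO₂ ÷ 44.009 g/mol = 0.019944 mol
mol H = 2 × 0.1796 g H₂O ÷ 18.015 g/mol = 0.019939 mol
mass O = 0.3394 − (0.23954 + 0.020098) = 0.079758 g → mol O = 0.079758 ÷ 15.999 = 0.0049852 mol
mass % H = 0.020098 g ÷ 0.3394 g × 100%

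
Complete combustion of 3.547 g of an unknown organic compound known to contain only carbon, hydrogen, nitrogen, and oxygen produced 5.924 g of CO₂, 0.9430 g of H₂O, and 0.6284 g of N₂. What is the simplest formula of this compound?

C9H7N3O5

mol C = 5.924 g CO₂ ÷ 44.009 g/mol = 0.13461 mol
mol H = 2 × 0.9430 g H₂O ÷ 18.015 g/mol = 0.10469 mol
mol N = 2 × 0.6284 g N₂ ÷ 28.014 g/mol = 0.044863 mol
mass O = 3.547 − (1.6168 + 0.10553 + 0.62840) = 1.1963 g → mol O = 1.1963 ÷ 15.999 = 0.074773 mol
Divide by the smallest (0.044863 mol): C 3.000, H 2.334, N 1.000, O 1.667
Multiplying each by 3 gives whole numbers: C 9.00, H 7.00, N 3.00, O 5.00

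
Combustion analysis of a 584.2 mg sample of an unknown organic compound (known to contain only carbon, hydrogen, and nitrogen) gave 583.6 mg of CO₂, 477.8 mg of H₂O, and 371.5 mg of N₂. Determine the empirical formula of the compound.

mol C = 0.5836 g CO₂ ÷ 44.009 g/mol = 0.013261 mol
mol H = 2 × 0.4778 g H₂O ÷ 18.015 g/mol = 0.053045 mol
mol N = 2 × 0.3715 g N₂ ÷ 28.014 g/mol = 0.026522 mol
Divide by the smallest (0.013261 mol): C 1.000, H 4.000, N 2.000

CH4N2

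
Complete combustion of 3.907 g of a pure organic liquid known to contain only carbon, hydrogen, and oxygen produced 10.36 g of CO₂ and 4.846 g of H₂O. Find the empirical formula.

C7H16O

mol C = 10.36 g CO₂ ÷ 44.009 g/mol = 0.23541 mol
mol H = 2 × 4.846 g H₂O ÷ 18.015 g/mol = 0.53800 mol
mass O = 3.907 − (2.8275 + 0.54230) = 0.53723 g → mol O = 0.53723 ÷ 15.999 = 0.033579 mol
Divide by the smallest (0.033579 mol): C 7.010, H 16.022, O 1.000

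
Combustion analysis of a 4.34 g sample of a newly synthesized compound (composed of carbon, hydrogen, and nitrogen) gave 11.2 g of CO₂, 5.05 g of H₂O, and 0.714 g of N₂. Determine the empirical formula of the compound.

mol C = 11.2 g CO₂ ÷ 44.009 g/mol = 0.2545 mol
mol H = 2 × 5.05 g H₂O ÷ 18.015 g/mol = 0.5606 mol
mol N = 2 × 0.714 g N₂ ÷ 28.014 g/mol = 0.05097 mol
Divide by the smallest (0.05097 mol): C 4.993, H 10.999, N 1.000

C5H11N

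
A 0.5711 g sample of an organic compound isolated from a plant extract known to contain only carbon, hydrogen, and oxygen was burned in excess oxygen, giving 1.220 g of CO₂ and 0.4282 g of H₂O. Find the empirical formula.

C7H12O3

mol C = 1.220 g CO₂ ÷ 44.009 g/mol = 0.027722 mol
mol H = 2 × 0.4282 g H₂O ÷ 18.015 g/mol = 0.047538 mol
mass O = 0.5711 − (0.33296 + 0.047918) = 0.19022 g → mol O = 0.19022 ÷ 15.999 = 0.011889 mol
Divide by the smallest (0.011889 mol): C 2.332, H 3.998, O 1.000
Multiplying each by 3 gives whole numbers: C 6.99, H 12.00, O 3.00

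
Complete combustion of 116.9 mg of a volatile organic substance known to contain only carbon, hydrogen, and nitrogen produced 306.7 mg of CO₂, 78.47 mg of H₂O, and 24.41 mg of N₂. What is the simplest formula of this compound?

mol C = 0.3067 g CO₂ ÷ 44.009 g/mol = 0.0069690 mol
mol H = 2 × 0.07847 g H₂O ÷ 18.015 g/mol = 0.0087116 mol
mol N = 2 × 0.02441 g N₂ ÷ 28.014 g/mol = 0.0017427 mol
Divide by the smallest (0.0017427 mol): C 3.999, H 4.999, N 1.000

C4H5N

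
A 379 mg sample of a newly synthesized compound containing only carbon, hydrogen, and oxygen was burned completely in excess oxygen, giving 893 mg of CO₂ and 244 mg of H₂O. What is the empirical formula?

mol C = 0.893 g CO₂ ÷ 44.009 g/mol = 0.02029 mol
mol H = 2 × 0.244 g H₂O ÷ 18.015 g/mol = 0.02709 mol
mass O = 0.379 − (0.2437 + 0.02731) = 0.1080 g → mol O = 0.1080 ÷ 15.999 = 0.006749 mol
Divide by the smallest (0.006749 mol): C 3.007, H 4.014, O 1.000

C3H4O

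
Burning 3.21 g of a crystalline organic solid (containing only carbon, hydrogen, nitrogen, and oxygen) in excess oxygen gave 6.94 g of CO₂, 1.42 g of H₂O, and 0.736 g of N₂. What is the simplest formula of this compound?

mol C = 6.94 g CO₂ ÷ 44.009 g/mol = 0.1577 mol
mol H = 2 × 1.42 g H₂O ÷ 18.015 g/mol = 0.1576 mol
mol N = 2 × 0.736 g N₂ ÷ 28.014 g/mol = 0.05255 mol
mass O = 3.21 − (1.894 + 0.1589 + 0.7360) = 0.4210 g → mol O = 0.4210 ÷ 15.999 = 0.02632 mol
Divide by the smallest (0.02632 mol): C 5.993, H 5.991, N 1.997, O 1.000

C6H6N2O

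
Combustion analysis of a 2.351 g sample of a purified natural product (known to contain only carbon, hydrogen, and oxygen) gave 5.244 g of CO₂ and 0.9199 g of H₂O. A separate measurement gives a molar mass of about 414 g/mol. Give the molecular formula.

C21H18O9

mol C = 5.244 g CO₂ ÷ 44.009 g/mol = 0.11916 mol
mol H = 2 × 0.9199 g H₂O ÷ 18.015 g/mol = 0.10213 mol
mass O = 2.351 − (1.4312 + 0.10294) = 0.81686 g → mol O = 0.81686 ÷ 15.999 = 0.051057 mol
Divide by the smallest (0.051057 mol): C 2.334, H 2.000, O 1.000
Multiplying each by 3 gives whole numbers: C 7.00, H 6.00, O 3.00
Empirical formula: C7H6O3
Empirical-formula mass = 138.12 g/mol; 414 ÷ 138.12 ≈ 3, so the molecular formula is C21H18O9.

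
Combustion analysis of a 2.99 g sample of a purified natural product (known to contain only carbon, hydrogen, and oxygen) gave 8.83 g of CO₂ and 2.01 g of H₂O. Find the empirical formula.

mol C = 8.83 g CO₂ ÷ 44.009 g/mol = 0.2006 mol
mol H = 2 × 2.01 g H₂O ÷ 18.015 g/mol = 0.2231 mol
mass O = 2.99 − (2.410 + 0.2249) = 0.3552 g → mol O = 0.3552 ÷ 15.999 = 0.02220 mol
Divide by the smallest (0.02220 mol): C 9.038, H 10.052, O 1.000

C9H10O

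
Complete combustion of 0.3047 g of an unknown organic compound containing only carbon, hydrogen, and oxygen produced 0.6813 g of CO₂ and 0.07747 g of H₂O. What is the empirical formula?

mol C = 0.6813 g CO₂ ÷ 44.009 g/mol = 0.015481 mol
mol H = 2 × 0.07747 g H₂O ÷ 18.015 g/mol = 0.0086006 mol
mass O = 0.3047 − (0.18594 + 0.0086694) = 0.11009 g → mol O = 0.11009 ÷ 15.999 = 0.0068810 mol
Divide by the smallest (0.0068810 mol): C 2.250, H 1.250, O 1.000
Multiplying each by 4 gives whole numbers: C 9.00, H 5.00, O 4.00

C9H5O4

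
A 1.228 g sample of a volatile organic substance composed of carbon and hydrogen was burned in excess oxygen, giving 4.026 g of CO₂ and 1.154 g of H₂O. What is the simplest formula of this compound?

mol C = 4.026 g CO₂ ÷ 44.009 g/mol = 0.091481 mol
mol H = 2 × 1.154 g H₂O ÷ 18.015 g/mol = 0.12812 mol
Divide by the smallest (0.091481 mol): C 1.000, H 1.400
Multiplying each by 5 gives whole numbers: C 5.00, H 7.00

C5H7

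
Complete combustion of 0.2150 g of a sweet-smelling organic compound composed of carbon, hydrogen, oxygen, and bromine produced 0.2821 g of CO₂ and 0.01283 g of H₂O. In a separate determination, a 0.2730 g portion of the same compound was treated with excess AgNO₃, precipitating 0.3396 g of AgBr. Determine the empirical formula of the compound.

mol C = 0.2821 g CO₂ ÷ 44.009 g/mol = 0.0064101 mol
mol H = 2 × 0.01283 g H₂O ÷ 18.015 g/mol = 0.0014244 mol
From the AgBr data: mol Br per gram of compound = (0.3396 ÷ 187.772) ÷ 0.2730 = 0.0066248 mol/g, so in the 0.2150 g combustion sample mol Br = 0.0014243 mol
mass O = 0.2150 − (0.076991 + 0.0014358 + 0.11381) = 0.022763 g → mol O = 0.022763 ÷ 15.999 = 0.0014228 mol
Divide by the smallest (0.0014228 mol): C 4.505, H 1.001, Br 1.001, O 1.000
Multiplying each by 2 gives whole numbers: C 9.01, H 2.00, Br 2.00, O 2.00

C9H2Br2O2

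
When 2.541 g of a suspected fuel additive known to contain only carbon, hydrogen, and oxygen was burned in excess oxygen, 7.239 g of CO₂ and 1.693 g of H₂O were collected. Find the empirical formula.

mol C = 7.239 g CO₂ ÷ 44.009 g/mol = 0.16449 mol
mol H = 2 × 1.693 g H₂O ÷ 18.015 g/mol = 0.18795 mol
mass O = 2.541 − (1.9757 + 0.18946) = 0.37586 g → mol O = 0.37586 ÷ 15.999 = 0.023493 mol
Divide by the smallest (0.023493 mol): C 7.002, H 8.000, O 1.000

C7H8O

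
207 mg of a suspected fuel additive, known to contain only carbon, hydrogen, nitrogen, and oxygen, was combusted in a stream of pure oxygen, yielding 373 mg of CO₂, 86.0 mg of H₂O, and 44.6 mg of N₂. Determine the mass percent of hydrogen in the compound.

mol C = 0.373 g CO₂ ÷ 44.009 g/mol = 0.008476 mol
mol H = 2 × 0.0860 g H₂O ÷ 18.015 g/mol = 0.009548 mol
mol N = 2 × 0.0446 g N₂ ÷ 28.014 g/mol = 0.003184 mol
mass O = 0.207 − (0.1018 + 0.009624 + 0.04460) = 0.05098 g → mol O = 0.05098 ÷ 15.999 = 0.003186 mol
mass % H = 0.009624 g ÷ 0.207 g × 100%

4.6%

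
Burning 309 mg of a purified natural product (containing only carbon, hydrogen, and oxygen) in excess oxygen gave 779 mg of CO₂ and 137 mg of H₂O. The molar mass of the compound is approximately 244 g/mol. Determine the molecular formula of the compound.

mol C = 0.779 g CO₂ ÷ 44.009 g/mol = 0.01770 mol
mol H = 2 × 0.137 g H₂O ÷ 18.015 g/mol = 0.01521 mol
mass O = 0.309 − (0.2126 + 0.01533) = 0.08106 g → mol O = 0.08106 ÷ 15.999 = 0.005067 mol
Divide by the smallest (0.005067 mol): C 3.494, H 3.002, O 1.000
Multiplying each by 2 gives whole numbers: C 6.99, H 6.00, O 2.00
Empirical formula: C7H6O2
Empirical-formula mass = 122.12 g/mol; 244 ÷ 122.12 ≈ 2, so the molecular formula is C14H12O4.

C14H12O4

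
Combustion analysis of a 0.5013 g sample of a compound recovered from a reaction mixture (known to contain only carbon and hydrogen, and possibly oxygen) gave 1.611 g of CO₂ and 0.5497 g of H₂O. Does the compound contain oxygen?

no

mol C = 1.611 g CO₂ ÷ 44.009 g/mol = 0.036606 mol
mol H = 2 × 0.5497 g H₂O ÷ 18.015 g/mol = 0.061027 mol
C and H together account for 0.50119 g — essentially the entire 0.5013 g sample — so the compound contains no oxygen.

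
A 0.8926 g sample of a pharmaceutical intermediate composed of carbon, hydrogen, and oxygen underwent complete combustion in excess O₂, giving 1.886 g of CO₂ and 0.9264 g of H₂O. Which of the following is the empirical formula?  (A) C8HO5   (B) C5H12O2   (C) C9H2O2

mol C = 1.886 g CO₂ ÷ 44.009 g/mol = 0.042855 mol
mol H = 2 × 0.9264 g H₂O ÷ 18.015 g/mol = 0.10285 mol
mass O = 0.8926 − (0.51473 + 0.10367) = 0.27420 g → mol O = 0.27420 ÷ 15.999 = 0.017139 mol
Divide by the smallest (0.017139 mol): C 2.500, H 6.001, O 1.000
Multiplying each by 2 gives whole numbers: C 5.00, H 12.00, O 2.00

(B) C5H12O2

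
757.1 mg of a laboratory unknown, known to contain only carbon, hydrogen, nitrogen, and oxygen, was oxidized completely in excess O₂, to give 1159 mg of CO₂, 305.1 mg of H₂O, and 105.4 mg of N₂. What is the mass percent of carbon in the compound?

41.78%

mol C = 1.159 g CO₂ ÷ 44.009 g/mol = 0.026336 mol
mol H = 2 × 0.3051 g H₂O ÷ 18.015 g/mol = 0.033872 mol
mol N = 2 × 0.1054 g N₂ ÷ 28.014 g/mol = 0.0075248 mol
mass O = 0.7571 − (0.31632 + 0.034143 + 0.10540) = 0.30124 g → mol O = 0.30124 ÷ 15.999 = 0.018829 mol
mass % C = 0.31632 g ÷ 0.7571 g × 100%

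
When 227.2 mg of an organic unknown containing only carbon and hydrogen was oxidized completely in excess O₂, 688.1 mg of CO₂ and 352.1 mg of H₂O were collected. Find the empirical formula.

mol C = 0.6881 g CO₂ ÷ 44.009 g/mol = 0.015635 mol
mol H = 2 × 0.3521 g H₂O ÷ 18.015 g/mol = 0.039090 mol
Divide by the smallest (0.015635 mol): C 1.000, H 2.500
Multiplying each by 2 gives whole numbers: C 2.00, H 5.00

C2H5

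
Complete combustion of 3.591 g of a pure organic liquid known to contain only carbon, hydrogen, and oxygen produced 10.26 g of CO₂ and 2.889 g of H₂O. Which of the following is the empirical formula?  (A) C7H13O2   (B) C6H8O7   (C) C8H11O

mol C = 10.26 g CO₂ ÷ 44.009 g/mol = 0.23313 mol
mol H = 2 × 2.889 g H₂O ÷ 18.015 g/mol = 0.32073 mol
mass O = 3.591 − (2.8002 + 0.32330) = 0.46753 g → mol O = 0.46753 ÷ 15.999 = 0.029222 mol
Divide by the smallest (0.029222 mol): C 7.978, H 10.976, O 1.000

(C) C8H11O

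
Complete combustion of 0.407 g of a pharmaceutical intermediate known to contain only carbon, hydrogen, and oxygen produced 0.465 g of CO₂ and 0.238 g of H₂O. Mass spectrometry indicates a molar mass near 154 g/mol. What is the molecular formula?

mol C = 0.465 g CO₂ ÷ 44.009 g/mol = 0.01057 mol
mol H = 2 × 0.238 g H₂O ÷ 18.015 g/mol = 0.02642 mol
mass O = 0.407 − (0.1269 + 0.02663) = 0.2535 g → mol O = 0.2535 ÷ 15.999 = 0.01584 mol
Divide by the smallest (0.01057 mol): C 1.000, H 2.501, O 1.499
Multiplying each by 2 gives whole numbers: C 2.00, H 5.00, O 3.00
Empirical formula: C2H5O3
Empirical-formula mass = 77.06 g/mol; 154 ÷ 77.06 ≈ 2, so the molecular formula is C4H10O6.

C4H10O6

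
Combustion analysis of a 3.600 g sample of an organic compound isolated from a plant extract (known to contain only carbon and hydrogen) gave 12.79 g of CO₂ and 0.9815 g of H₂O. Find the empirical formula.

mol C = 12.79 g CO₂ ÷ 44.009 g/mol = 0.29062 mol
mol H = 2 × 0.9815 g H₂O ÷ 18.015 g/mol = 0.10896 mol
Divide by the smallest (0.10896 mol): C 2.667, H 1.000
Multiplying each by 3 gives whole numbers: C 8.00, H 3.00

C8H3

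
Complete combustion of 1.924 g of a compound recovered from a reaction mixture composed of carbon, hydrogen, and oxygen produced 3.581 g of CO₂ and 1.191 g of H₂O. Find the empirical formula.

C8H13O5

mol C = 3.581 g CO₂ ÷ 44.009 g/mol = 0.081370 mol
mol H = 2 × 1.191 g H₂O ÷ 18.015 g/mol = 0.13222 mol
mass O = 1.924 − (0.97733 + 0.13328) = 0.81339 g → mol O = 0.81339 ÷ 15.999 = 0.050840 mol
Divide by the smallest (0.050840 mol): C 1.601, H 2.601, O 1.000
Multiplying each by 5 gives whole numbers: C 8.00, H 13.00, O 5.00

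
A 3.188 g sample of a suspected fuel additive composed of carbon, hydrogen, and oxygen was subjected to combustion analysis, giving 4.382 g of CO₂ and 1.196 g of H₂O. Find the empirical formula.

C6H8O7

mol C = 4.382 g CO₂ ÷ 44.009 g/mol = 0.099571 mol
mol H = 2 × 1.196 g H₂O ÷ 18.015 g/mol = 0.13278 mol
mass O = 3.188 − (1.1959 + 0.13384) = 1.8582 g → mol O = 1.8582 ÷ 15.999 = 0.11615 mol
Divide by the smallest (0.099571 mol): C 1.000, H 1.334, O 1.166
Multiplying each by 6 gives whole numbers: C 6.00, H 8.00, O 7.00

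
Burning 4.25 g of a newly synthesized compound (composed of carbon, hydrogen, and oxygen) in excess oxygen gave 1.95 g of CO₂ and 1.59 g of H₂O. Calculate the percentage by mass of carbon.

12.5%

mol C = 1.95 g CO₂ ÷ 44.009 g/mol = 0.04431 mol
mol H = 2 × 1.59 g H₂O ÷ 18.015 g/mol = 0.1765 mol
mass O = 4.25 − (0.5322 + 0.1779) = 3.540 g → mol O = 3.540 ÷ 15.999 = 0.2213 mol
mass % C = 0.5322 g ÷ 4.25 g × 100%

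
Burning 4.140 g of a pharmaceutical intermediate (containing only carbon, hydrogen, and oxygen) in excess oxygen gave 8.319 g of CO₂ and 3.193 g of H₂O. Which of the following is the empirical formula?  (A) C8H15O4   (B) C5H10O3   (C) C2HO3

(A) C8H15O4

mol C = 8.319 g CO₂ ÷ 44.009 g/mol = 0.18903 mol
mol H = 2 × 3.193 g H₂O ÷ 18.015 g/mol = 0.35448 mol
mass O = 4.140 − (2.2704 + 0.35732) = 1.5122 g → mol O = 1.5122 ÷ 15.999 = 0.094521 mol
Divide by the smallest (0.094521 mol): C 2.000, H 3.750, O 1.000
Multiplying each by 4 gives whole numbers: C 8.00, H 15.00, O 4.00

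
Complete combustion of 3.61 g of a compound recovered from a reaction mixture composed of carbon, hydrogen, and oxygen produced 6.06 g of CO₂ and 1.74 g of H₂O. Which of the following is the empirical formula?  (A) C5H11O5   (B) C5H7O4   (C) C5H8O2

(B) C5H7O4

mol C = 6.06 g CO₂ ÷ 44.009 g/mol = 0.1377 mol
mol H = 2 × 1.74 g H₂O ÷ 18.015 g/mol = 0.1932 mol
mass O = 3.61 − (1.654 + 0.1947) = 1.761 g → mol O = 1.761 ÷ 15.999 = 0.1101 mol
Divide by the smallest (0.1101 mol): C 1.251, H 1.755, O 1.000
Multiplying each by 4 gives whole numbers: C 5.00, H 7.02, O 4.00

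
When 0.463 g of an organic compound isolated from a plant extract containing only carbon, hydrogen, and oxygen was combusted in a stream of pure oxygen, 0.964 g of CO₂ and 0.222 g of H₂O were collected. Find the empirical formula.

C8H9O4

mol C = 0.964 g CO₂ ÷ 44.009 g/mol = 0.02190 mol
mol H = 2 × 0.222 g H₂O ÷ 18.015 g/mol = 0.02465 mol
mass O = 0.463 − (0.2631 + 0.02484) = 0.1751 g → mol O = 0.1751 ÷ 15.999 = 0.01094 mol
Divide by the smallest (0.01094 mol): C 2.002, H 2.252, O 1.000
Multiplying each by 4 gives whole numbers: C 8.01, H 9.01, O 4.00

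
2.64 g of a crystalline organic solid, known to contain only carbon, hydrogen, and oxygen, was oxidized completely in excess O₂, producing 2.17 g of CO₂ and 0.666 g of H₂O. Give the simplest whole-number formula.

mol C = 2.17 g CO₂ ÷ 44.009 g/mol = 0.04931 mol
mol H = 2 × 0.666 g H₂O ÷ 18.015 g/mol = 0.07394 mol
mass O = 2.64 − (0.5922 + 0.07453) = 1.973 g → mol O = 1.973 ÷ 15.999 = 0.1233 mol
Divide by the smallest (0.04931 mol): C 1.000, H 1.500, O 2.501
Multiplying each by 2 gives whole numbers: C 2.00, H 3.00, O 5.00

C2H3O5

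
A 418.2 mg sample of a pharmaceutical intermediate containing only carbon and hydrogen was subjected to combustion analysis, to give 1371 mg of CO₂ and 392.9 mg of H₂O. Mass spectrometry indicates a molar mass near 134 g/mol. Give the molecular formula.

C10H14

mol C = 1.371 g CO₂ ÷ 44.009 g/mol = 0.031153 mol
mol H = 2 × 0.3929 g H₂O ÷ 18.015 g/mol = 0.043619 mol
Divide by the smallest (0.031153 mol): C 1.000, H 1.400
Multiplying each by 5 gives whole numbers: C 5.00, H 7.00
Empirical formula: C5H7
Empirical-formula mass = 67.11 g/mol; 134 ÷ 67.11 ≈ 2, so the molecular formula is C10H14.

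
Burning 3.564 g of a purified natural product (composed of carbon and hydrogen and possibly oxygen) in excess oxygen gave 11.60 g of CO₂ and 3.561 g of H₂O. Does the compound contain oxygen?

mol C = 11.60 g CO₂ ÷ 44.009 g/mol = 0.26358 mol
mol H = 2 × 3.561 g H₂O ÷ 18.015 g/mol = 0.39534 mol
C and H together account for 3.5644 g — essentially the entire 3.564 g sample — so the compound contains no oxygen.

no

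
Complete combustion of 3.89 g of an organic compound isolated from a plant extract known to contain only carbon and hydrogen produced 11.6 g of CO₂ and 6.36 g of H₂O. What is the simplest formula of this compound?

mol C = 11.6 g CO₂ ÷ 44.009 g/mol = 0.2636 mol
mol H = 2 × 6.36 g H₂O ÷ 18.015 g/mol = 0.7061 mol
Divide by the smallest (0.2636 mol): C 1.000, H 2.679
Multiplying each by 3 gives whole numbers: C 3.00, H 8.04

C3H8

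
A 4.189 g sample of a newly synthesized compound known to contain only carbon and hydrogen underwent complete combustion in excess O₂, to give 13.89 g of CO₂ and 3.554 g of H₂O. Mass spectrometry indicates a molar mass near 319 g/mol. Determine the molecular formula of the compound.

mol C = 13.89 g CO₂ ÷ 44.009 g/mol = 0.31562 mol
mol H = 2 × 3.554 g H₂O ÷ 18.015 g/mol = 0.39456 mol
Divide by the smallest (0.31562 mol): C 1.000, H 1.250
Multiplying each by 4 gives whole numbers: C 4.00, H 5.00
Empirical formula: C4H5
Empirical-formula mass = 53.08 g/mol; 319 ÷ 53.08 ≈ 6, so the molecular formula is C24H30.

C24H30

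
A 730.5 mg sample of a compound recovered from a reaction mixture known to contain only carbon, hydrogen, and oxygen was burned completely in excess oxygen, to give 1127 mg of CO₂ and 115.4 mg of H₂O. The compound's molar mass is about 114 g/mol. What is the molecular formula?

mol C = 1.127 g CO₂ ÷ 44.009 g/mol = 0.025608 mol
mol H = 2 × 0.1154 g H₂O ÷ 18.015 g/mol = 0.012812 mol
mass O = 0.7305 − (0.30758 + 0.012914) = 0.41000 g → mol O = 0.41000 ÷ 15.999 = 0.025627 mol
Divide by the smallest (0.012812 mol): C 1.999, H 1.000, O 2.000
Empirical formula: C2HO2
Empirical-formula mass = 57.03 g/mol; 114 ÷ 57.03 ≈ 2, so the molecular formula is C4H2O4.

C4H2O4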